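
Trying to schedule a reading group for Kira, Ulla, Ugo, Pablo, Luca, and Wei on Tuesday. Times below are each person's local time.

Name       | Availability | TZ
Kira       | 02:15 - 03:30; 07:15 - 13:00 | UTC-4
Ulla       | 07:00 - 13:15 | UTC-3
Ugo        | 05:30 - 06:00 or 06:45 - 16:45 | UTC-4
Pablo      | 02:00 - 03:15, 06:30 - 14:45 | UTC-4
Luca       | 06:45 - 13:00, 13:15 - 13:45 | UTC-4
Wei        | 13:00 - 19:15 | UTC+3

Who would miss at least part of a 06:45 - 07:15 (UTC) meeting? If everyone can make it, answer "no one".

Kira in UTC: 06:15-07:30, 11:15-17:00 (add 4h to convert from UTC-4).
Ulla in UTC: 10:00-16:15 (add 3h to convert from UTC-3).
Ugo in UTC: 09:30-10:00, 10:45-20:45 (add 4h to convert from UTC-4).
Pablo in UTC: 06:00-07:15, 10:30-18:45 (add 4h to convert from UTC-4).
Luca in UTC: 10:45-17:00, 17:15-17:45 (add 4h to convert from UTC-4).
Wei in UTC: 10:00-16:15 (subtract 3h to convert from UTC+3).
Kira: free for 06:45-07:15. Ulla: not fully free for 06:45-07:15. Ugo: not fully free for 06:45-07:15. Pablo: free for 06:45-07:15. Luca: not fully free for 06:45-07:15. Wei: not fully free for 06:45-07:15.

Luca, Ugo, Ulla, Wei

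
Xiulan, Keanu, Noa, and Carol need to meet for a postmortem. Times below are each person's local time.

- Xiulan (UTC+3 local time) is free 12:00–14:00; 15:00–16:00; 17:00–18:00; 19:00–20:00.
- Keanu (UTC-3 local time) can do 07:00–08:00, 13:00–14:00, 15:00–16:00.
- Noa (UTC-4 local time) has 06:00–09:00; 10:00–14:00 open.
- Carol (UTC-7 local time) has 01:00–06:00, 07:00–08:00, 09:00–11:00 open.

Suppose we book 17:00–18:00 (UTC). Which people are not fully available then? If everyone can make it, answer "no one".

Keanu, Xiulan

Xiulan in UTC: 09:00-11:00, 12:00-13:00, 14:00-15:00, 16:00-17:00 (subtract 3h to convert from UTC+3).
Keanu in UTC: 10:00-11:00, 16:00-17:00, 18:00-19:00 (add 3h to convert from UTC-3).
Noa in UTC: 10:00-13:00, 14:00-18:00 (add 4h to convert from UTC-4).
Carol in UTC: 08:00-13:00, 14:00-15:00, 16:00-18:00 (add 7h to convert from UTC-7).
Xiulan: not fully free for 17:00-18:00. Keanu: not fully free for 17:00-18:00. Noa: free for 17:00-18:00. Carol: free for 17:00-18:00.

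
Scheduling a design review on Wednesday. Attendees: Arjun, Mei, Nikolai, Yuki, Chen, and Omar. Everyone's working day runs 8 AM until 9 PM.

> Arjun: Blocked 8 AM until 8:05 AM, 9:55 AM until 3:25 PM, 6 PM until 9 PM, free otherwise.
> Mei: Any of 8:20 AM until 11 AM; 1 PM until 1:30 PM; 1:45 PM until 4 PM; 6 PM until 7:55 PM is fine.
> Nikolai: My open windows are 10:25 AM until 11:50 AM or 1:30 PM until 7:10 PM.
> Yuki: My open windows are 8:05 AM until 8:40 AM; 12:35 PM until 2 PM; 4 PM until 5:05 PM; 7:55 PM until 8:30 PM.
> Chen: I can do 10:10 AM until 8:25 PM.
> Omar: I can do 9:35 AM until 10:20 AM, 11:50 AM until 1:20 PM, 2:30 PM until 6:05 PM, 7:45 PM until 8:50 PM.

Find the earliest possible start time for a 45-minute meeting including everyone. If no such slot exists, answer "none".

none

Arjun free: 08:05-09:55, 15:25-18:00 (invert busy blocks within the working day).
Mei free: 08:20-11:00, 13:00-13:30, 13:45-16:00, 18:00-19:55.
Nikolai free: 10:25-11:50, 13:30-19:10.
Yuki free: 08:05-08:40, 12:35-14:00, 16:00-17:05, 19:55-20:30.
Chen free: 10:10-20:25.
Omar free: 09:35-10:20, 11:50-13:20, 14:30-18:05, 19:45-20:50.
Arjun ∩ Mei: 08:20-09:55, 15:25-16:00.
Arjun ∩ Mei ∩ Nikolai: 15:25-16:00.
Arjun ∩ Mei ∩ Nikolai ∩ Yuki: ∅.
Arjun ∩ Mei ∩ Nikolai ∩ Yuki ∩ Chen: ∅.
Arjun ∩ Mei ∩ Nikolai ∩ Yuki ∩ Chen ∩ Omar: ∅.
There is no time when everyone is free.
No common window is at least 45 minutes long.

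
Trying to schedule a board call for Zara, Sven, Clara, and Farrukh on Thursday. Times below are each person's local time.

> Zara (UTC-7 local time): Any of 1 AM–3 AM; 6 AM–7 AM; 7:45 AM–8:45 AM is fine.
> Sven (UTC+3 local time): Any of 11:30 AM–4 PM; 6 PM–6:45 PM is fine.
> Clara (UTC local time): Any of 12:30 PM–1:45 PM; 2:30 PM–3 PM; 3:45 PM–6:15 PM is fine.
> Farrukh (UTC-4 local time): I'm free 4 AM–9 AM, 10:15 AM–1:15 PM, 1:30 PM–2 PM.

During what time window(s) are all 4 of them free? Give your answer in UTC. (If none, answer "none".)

Zara in UTC: 08:00-10:00, 13:00-14:00, 14:45-15:45 (add 7h to convert from UTC-7).
Sven in UTC: 08:30-13:00, 15:00-15:45 (subtract 3h to convert from UTC+3).
Clara in UTC: 12:30-13:45, 14:30-15:00, 15:45-18:15.
Farrukh in UTC: 08:00-13:00, 14:15-17:15, 17:30-18:00 (add 4h to convert from UTC-4).
Zara ∩ Sven: 08:30-10:00, 15:00-15:45.
Zara ∩ Sven ∩ Clara: ∅.
Zara ∩ Sven ∩ Clara ∩ Farrukh: ∅.
There is no time when everyone is free.

none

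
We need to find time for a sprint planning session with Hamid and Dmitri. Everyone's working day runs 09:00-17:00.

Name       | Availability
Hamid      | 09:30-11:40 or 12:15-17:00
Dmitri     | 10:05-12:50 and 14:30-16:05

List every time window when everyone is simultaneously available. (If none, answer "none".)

Hamid ∩ Dmitri: 10:05-11:40, 12:15-12:50, 14:30-16:05.
Those are the intersection windows.

10:05-11:40, 12:15-12:50, 14:30-16:05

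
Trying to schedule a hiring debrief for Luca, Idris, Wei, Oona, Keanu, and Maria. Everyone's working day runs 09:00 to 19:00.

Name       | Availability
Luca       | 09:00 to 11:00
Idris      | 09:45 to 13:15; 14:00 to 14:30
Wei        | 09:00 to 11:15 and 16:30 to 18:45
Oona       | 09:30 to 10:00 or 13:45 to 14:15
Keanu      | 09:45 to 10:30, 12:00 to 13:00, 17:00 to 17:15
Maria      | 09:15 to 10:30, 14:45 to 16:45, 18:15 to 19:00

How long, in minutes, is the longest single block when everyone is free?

15

Luca ∩ Idris: 09:45-11:00.
Luca ∩ Idris ∩ Wei: 09:45-11:00.
Luca ∩ Idris ∩ Wei ∩ Oona: 09:45-10:00.
Luca ∩ Idris ∩ Wei ∩ Oona ∩ Keanu: 09:45-10:00.
Luca ∩ Idris ∩ Wei ∩ Oona ∩ Keanu ∩ Maria: 09:45-10:00.
So the common availability across everyone is 09:45-10:00.
The longest is 09:45-10:00 at 15 minutes.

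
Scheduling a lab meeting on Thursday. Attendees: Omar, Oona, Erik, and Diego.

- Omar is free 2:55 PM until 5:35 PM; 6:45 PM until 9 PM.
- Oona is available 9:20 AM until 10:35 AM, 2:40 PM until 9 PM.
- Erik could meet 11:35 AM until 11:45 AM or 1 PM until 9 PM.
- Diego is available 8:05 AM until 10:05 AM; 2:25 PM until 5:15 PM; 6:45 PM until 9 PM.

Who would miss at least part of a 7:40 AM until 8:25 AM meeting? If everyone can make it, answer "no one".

Diego, Erik, Omar, Oona

Omar: not fully free for 07:40-08:25. Oona: not fully free for 07:40-08:25. Erik: not fully free for 07:40-08:25. Diego: not fully free for 07:40-08:25.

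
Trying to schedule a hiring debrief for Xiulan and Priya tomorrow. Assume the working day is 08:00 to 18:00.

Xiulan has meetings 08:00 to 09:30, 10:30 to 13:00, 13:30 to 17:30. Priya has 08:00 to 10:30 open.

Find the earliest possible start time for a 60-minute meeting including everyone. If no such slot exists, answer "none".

Xiulan free: 09:30-10:30, 13:00-13:30, 17:30-18:00 (invert busy blocks within the working day).
Priya free: 08:00-10:30.
Xiulan ∩ Priya: 09:30-10:30.
The first common window of at least 60 minutes is 09:30-10:30, so the earliest start is 09:30.

09:30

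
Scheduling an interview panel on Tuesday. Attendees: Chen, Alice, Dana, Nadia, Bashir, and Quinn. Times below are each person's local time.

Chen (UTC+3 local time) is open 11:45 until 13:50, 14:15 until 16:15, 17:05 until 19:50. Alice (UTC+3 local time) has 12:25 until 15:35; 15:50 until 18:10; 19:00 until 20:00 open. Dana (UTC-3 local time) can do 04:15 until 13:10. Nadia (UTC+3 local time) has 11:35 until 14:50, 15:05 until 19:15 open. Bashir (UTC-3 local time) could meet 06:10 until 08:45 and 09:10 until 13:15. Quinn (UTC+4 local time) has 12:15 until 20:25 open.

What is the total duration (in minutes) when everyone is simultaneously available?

240

Chen in UTC: 08:45-10:50, 11:15-13:15, 14:05-16:50 (subtract 3h to convert from UTC+3).
Alice in UTC: 09:25-12:35, 12:50-15:10, 16:00-17:00 (subtract 3h to convert from UTC+3).
Dana in UTC: 07:15-16:10 (add 3h to convert from UTC-3).
Nadia in UTC: 08:35-11:50, 12:05-16:15 (subtract 3h to convert from UTC+3).
Bashir in UTC: 09:10-11:45, 12:10-16:15 (add 3h to convert from UTC-3).
Quinn in UTC: 08:15-16:25 (subtract 4h to convert from UTC+4).
Chen ∩ Alice: 09:25-10:50, 11:15-12:35, 12:50-13:15, 14:05-15:10, 16:00-16:50.
Chen ∩ Alice ∩ Dana: 09:25-10:50, 11:15-12:35, 12:50-13:15, 14:05-15:10, 16:00-16:10.
Chen ∩ Alice ∩ Dana ∩ Nadia: 09:25-10:50, 11:15-11:50, 12:05-12:35, 12:50-13:15, 14:05-15:10, 16:00-16:10.
Chen ∩ Alice ∩ Dana ∩ Nadia ∩ Bashir: 09:25-10:50, 11:15-11:45, 12:10-12:35, 12:50-13:15, 14:05-15:10, 16:00-16:10.
Chen ∩ Alice ∩ Dana ∩ Nadia ∩ Bashir ∩ Quinn: 09:25-10:50, 11:15-11:45, 12:10-12:35, 12:50-13:15, 14:05-15:10, 16:00-16:10.
Summing the common windows: 85 + 30 + 25 + 25 + 65 + 10 = 240 minutes.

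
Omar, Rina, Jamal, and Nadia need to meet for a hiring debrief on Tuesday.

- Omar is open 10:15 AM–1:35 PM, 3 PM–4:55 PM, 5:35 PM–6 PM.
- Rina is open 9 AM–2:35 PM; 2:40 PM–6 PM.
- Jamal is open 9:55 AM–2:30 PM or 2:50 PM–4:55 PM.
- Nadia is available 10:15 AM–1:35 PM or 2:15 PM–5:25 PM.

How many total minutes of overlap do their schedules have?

315

Omar ∩ Rina: 10:15-13:35, 15:00-16:55, 17:35-18:00.
Omar ∩ Rina ∩ Jamal: 10:15-13:35, 15:00-16:55.
Omar ∩ Rina ∩ Jamal ∩ Nadia: 10:15-13:35, 15:00-16:55.
Summing the common windows: 200 + 115 = 315 minutes.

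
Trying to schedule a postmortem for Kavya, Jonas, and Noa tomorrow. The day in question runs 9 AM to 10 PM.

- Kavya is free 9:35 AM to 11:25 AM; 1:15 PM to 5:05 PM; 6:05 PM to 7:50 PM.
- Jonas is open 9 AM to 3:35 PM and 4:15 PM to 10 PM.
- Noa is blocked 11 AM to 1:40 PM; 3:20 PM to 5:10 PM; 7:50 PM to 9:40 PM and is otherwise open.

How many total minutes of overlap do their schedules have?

290

Kavya free: 09:35-11:25, 13:15-17:05, 18:05-19:50.
Jonas free: 09:00-15:35, 16:15-22:00.
Noa free: 09:00-11:00, 13:40-15:20, 17:10-19:50, 21:40-22:00 (invert busy blocks within the working day).
Kavya ∩ Jonas: 09:35-11:25, 13:15-15:35, 16:15-17:05, 18:05-19:50.
Kavya ∩ Jonas ∩ Noa: 09:35-11:00, 13:40-15:20, 18:05-19:50.
Summing the common windows: 85 + 100 + 105 = 290 minutes.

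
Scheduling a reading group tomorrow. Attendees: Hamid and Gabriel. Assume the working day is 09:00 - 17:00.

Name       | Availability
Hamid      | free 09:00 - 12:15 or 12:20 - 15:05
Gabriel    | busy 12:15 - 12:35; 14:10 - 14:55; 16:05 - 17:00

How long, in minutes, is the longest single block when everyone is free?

Hamid free: 09:00-12:15, 12:20-15:05.
Gabriel free: 09:00-12:15, 12:35-14:10, 14:55-16:05 (invert busy blocks within the working day).
Hamid ∩ Gabriel: 09:00-12:15, 12:35-14:10, 14:55-15:05.
So the common availability across everyone is 09:00-12:15, 12:35-14:10, 14:55-15:05.
The longest is 09:00-12:15 at 195 minutes.

195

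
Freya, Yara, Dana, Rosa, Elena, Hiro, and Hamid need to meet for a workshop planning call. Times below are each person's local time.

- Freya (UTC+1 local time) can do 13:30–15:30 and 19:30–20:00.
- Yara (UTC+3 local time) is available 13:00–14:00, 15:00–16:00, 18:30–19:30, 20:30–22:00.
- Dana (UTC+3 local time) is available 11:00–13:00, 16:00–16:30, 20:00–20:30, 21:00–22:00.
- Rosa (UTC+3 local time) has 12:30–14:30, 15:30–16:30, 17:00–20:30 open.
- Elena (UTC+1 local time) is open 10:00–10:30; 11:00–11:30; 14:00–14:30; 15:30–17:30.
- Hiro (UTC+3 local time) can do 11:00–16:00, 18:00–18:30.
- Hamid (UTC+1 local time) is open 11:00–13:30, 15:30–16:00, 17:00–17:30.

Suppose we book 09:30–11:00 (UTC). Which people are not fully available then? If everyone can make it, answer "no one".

Dana, Elena, Freya, Hamid, Yara

Freya in UTC: 12:30-14:30, 18:30-19:00 (subtract 1h to convert from UTC+1).
Yara in UTC: 10:00-11:00, 12:00-13:00, 15:30-16:30, 17:30-19:00 (subtract 3h to convert from UTC+3).
Dana in UTC: 08:00-10:00, 13:00-13:30, 17:00-17:30, 18:00-19:00 (subtract 3h to convert from UTC+3).
Rosa in UTC: 09:30-11:30, 12:30-13:30, 14:00-17:30 (subtract 3h to convert from UTC+3).
Elena in UTC: 09:00-09:30, 10:00-10:30, 13:00-13:30, 14:30-16:30 (subtract 1h to convert from UTC+1).
Hiro in UTC: 08:00-13:00, 15:00-15:30 (subtract 3h to convert from UTC+3).
Hamid in UTC: 10:00-12:30, 14:30-15:00, 16:00-16:30 (subtract 1h to convert from UTC+1).
Freya: not fully free for 09:30-11:00. Yara: not fully free for 09:30-11:00. Dana: not fully free for 09:30-11:00. Rosa: free for 09:30-11:00. Elena: not fully free for 09:30-11:00. Hiro: free for 09:30-11:00. Hamid: not fully free for 09:30-11:00.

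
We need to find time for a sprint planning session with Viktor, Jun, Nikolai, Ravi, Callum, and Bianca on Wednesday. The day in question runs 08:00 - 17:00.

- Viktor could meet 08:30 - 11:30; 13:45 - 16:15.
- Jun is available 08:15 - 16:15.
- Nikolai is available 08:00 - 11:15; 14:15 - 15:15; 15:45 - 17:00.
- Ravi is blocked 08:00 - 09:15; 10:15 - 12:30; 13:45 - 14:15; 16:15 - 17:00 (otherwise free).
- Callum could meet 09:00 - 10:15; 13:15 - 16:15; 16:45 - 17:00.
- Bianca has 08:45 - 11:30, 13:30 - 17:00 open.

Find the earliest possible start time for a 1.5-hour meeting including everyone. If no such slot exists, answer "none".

Viktor free: 08:30-11:30, 13:45-16:15.
Jun free: 08:15-16:15.
Nikolai free: 08:00-11:15, 14:15-15:15, 15:45-17:00.
Ravi free: 09:15-10:15, 12:30-13:45, 14:15-16:15 (invert busy blocks within the working day).
Callum free: 09:00-10:15, 13:15-16:15, 16:45-17:00.
Bianca free: 08:45-11:30, 13:30-17:00.
Viktor ∩ Jun: 08:30-11:30, 13:45-16:15.
Viktor ∩ Jun ∩ Nikolai: 08:30-11:15, 14:15-15:15, 15:45-16:15.
Viktor ∩ Jun ∩ Nikolai ∩ Ravi: 09:15-10:15, 14:15-15:15, 15:45-16:15.
Viktor ∩ Jun ∩ Nikolai ∩ Ravi ∩ Callum: 09:15-10:15, 14:15-15:15, 15:45-16:15.
Viktor ∩ Jun ∩ Nikolai ∩ Ravi ∩ Callum ∩ Bianca: 09:15-10:15, 14:15-15:15, 15:45-16:15.
No common window is at least 90 minutes long.

none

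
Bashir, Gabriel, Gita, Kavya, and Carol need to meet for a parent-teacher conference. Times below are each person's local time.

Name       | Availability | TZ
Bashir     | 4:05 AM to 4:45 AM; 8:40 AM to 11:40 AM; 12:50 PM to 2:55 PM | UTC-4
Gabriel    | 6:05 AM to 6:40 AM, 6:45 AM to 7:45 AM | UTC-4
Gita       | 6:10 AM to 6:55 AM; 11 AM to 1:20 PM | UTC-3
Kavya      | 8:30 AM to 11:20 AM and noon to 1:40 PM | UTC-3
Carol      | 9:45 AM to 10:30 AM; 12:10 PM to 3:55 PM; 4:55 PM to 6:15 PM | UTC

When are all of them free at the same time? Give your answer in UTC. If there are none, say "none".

none

Bashir in UTC: 08:05-08:45, 12:40-15:40, 16:50-18:55 (add 4h to convert from UTC-4).
Gabriel in UTC: 10:05-10:40, 10:45-11:45 (add 4h to convert from UTC-4).
Gita in UTC: 09:10-09:55, 14:00-16:20 (add 3h to convert from UTC-3).
Kavya in UTC: 11:30-14:20, 15:00-16:40 (add 3h to convert from UTC-3).
Carol in UTC: 09:45-10:30, 12:10-15:55, 16:55-18:15.
Bashir ∩ Gabriel: ∅.
Bashir ∩ Gabriel ∩ Gita: ∅.
Bashir ∩ Gabriel ∩ Gita ∩ Kavya: ∅.
Bashir ∩ Gabriel ∩ Gita ∩ Kavya ∩ Carol: ∅.
There is no time when everyone is free.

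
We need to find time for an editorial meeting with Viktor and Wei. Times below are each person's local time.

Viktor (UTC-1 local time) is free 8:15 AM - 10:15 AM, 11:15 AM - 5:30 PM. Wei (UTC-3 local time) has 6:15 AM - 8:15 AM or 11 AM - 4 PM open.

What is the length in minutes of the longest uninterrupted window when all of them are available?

Viktor in UTC: 09:15-11:15, 12:15-18:30 (add 1h to convert from UTC-1).
Wei in UTC: 09:15-11:15, 14:00-19:00 (add 3h to convert from UTC-3).
Viktor ∩ Wei: 09:15-11:15, 14:00-18:30.
The longest is 14:00-18:30 at 270 minutes.

270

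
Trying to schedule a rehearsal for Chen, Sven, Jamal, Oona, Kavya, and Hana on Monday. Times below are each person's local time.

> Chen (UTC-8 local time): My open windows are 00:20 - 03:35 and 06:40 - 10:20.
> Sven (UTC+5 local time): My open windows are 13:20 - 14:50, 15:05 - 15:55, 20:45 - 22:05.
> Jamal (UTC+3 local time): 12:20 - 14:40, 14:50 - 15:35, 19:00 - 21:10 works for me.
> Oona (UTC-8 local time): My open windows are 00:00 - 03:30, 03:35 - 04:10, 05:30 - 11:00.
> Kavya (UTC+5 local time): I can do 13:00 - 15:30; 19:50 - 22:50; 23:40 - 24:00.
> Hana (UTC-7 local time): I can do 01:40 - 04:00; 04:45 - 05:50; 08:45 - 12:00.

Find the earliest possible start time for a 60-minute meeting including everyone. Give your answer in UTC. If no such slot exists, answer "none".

16:00

Chen in UTC: 08:20-11:35, 14:40-18:20 (add 8h to convert from UTC-8).
Sven in UTC: 08:20-09:50, 10:05-10:55, 15:45-17:05 (subtract 5h to convert from UTC+5).
Jamal in UTC: 09:20-11:40, 11:50-12:35, 16:00-18:10 (subtract 3h to convert from UTC+3).
Oona in UTC: 08:00-11:30, 11:35-12:10, 13:30-19:00 (add 8h to convert from UTC-8).
Kavya in UTC: 08:00-10:30, 14:50-17:50, 18:40-19:00 (subtract 5h to convert from UTC+5).
Hana in UTC: 08:40-11:00, 11:45-12:50, 15:45-19:00 (add 7h to convert from UTC-7).
Chen ∩ Sven: 08:20-09:50, 10:05-10:55, 15:45-17:05.
Chen ∩ Sven ∩ Jamal: 09:20-09:50, 10:05-10:55, 16:00-17:05.
Chen ∩ Sven ∩ Jamal ∩ Oona: 09:20-09:50, 10:05-10:55, 16:00-17:05.
Chen ∩ Sven ∩ Jamal ∩ Oona ∩ Kavya: 09:20-09:50, 10:05-10:30, 16:00-17:05.
Chen ∩ Sven ∩ Jamal ∩ Oona ∩ Kavya ∩ Hana: 09:20-09:50, 10:05-10:30, 16:00-17:05.
The first common window of at least 60 minutes is 16:00-17:05, so the earliest start is 16:00.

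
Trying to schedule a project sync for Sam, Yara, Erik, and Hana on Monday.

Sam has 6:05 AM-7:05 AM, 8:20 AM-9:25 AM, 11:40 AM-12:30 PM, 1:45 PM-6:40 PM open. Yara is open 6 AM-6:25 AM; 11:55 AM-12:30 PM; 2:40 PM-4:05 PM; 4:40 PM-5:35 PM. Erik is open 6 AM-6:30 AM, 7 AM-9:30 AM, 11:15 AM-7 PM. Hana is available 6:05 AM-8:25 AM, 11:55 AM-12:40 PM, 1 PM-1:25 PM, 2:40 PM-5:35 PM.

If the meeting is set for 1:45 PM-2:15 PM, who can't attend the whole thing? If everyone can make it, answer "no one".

Sam: free for 13:45-14:15. Yara: not fully free for 13:45-14:15. Erik: free for 13:45-14:15. Hana: not fully free for 13:45-14:15.

Hana, Yara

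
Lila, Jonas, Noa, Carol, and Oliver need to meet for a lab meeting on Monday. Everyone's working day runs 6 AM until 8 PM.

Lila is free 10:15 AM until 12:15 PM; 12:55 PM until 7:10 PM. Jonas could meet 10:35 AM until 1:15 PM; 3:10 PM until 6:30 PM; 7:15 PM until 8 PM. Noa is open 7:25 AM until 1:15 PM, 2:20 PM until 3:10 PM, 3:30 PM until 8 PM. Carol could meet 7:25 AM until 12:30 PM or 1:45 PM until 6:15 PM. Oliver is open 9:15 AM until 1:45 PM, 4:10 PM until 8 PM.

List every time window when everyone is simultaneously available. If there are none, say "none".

10:35-12:15, 16:10-18:15

Lila ∩ Jonas: 10:35-12:15, 12:55-13:15, 15:10-18:30.
Lila ∩ Jonas ∩ Noa: 10:35-12:15, 12:55-13:15, 15:30-18:30.
Lila ∩ Jonas ∩ Noa ∩ Carol: 10:35-12:15, 15:30-18:15.
Lila ∩ Jonas ∩ Noa ∩ Carol ∩ Oliver: 10:35-12:15, 16:10-18:15.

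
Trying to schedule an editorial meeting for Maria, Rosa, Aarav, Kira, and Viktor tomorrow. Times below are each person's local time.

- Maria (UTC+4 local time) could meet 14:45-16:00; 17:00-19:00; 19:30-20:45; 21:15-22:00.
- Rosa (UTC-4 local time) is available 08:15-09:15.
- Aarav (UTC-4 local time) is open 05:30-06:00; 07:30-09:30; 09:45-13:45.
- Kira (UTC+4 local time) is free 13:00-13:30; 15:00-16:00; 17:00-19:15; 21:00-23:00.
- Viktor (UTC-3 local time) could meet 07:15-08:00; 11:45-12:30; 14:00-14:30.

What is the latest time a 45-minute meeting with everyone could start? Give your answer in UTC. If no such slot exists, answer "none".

Maria in UTC: 10:45-12:00, 13:00-15:00, 15:30-16:45, 17:15-18:00 (subtract 4h to convert from UTC+4).
Rosa in UTC: 12:15-13:15 (add 4h to convert from UTC-4).
Aarav in UTC: 09:30-10:00, 11:30-13:30, 13:45-17:45 (add 4h to convert from UTC-4).
Kira in UTC: 09:00-09:30, 11:00-12:00, 13:00-15:15, 17:00-19:00 (subtract 4h to convert from UTC+4).
Viktor in UTC: 10:15-11:00, 14:45-15:30, 17:00-17:30 (add 3h to convert from UTC-3).
Maria ∩ Rosa: 13:00-13:15.
Maria ∩ Rosa ∩ Aarav: 13:00-13:15.
Maria ∩ Rosa ∩ Aarav ∩ Kira: 13:00-13:15.
Maria ∩ Rosa ∩ Aarav ∩ Kira ∩ Viktor: ∅.
There is no time when everyone is free.
No common window is at least 45 minutes long.

none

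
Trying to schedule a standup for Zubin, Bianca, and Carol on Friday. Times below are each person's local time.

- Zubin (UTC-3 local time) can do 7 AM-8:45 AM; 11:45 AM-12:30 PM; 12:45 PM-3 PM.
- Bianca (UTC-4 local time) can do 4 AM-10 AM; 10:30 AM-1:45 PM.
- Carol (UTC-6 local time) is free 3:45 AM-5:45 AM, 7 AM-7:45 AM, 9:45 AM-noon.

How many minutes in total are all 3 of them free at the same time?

225

Zubin in UTC: 10:00-11:45, 14:45-15:30, 15:45-18:00 (add 3h to convert from UTC-3).
Bianca in UTC: 08:00-14:00, 14:30-17:45 (add 4h to convert from UTC-4).
Carol in UTC: 09:45-11:45, 13:00-13:45, 15:45-18:00 (add 6h to convert from UTC-6).
Zubin ∩ Bianca: 10:00-11:45, 14:45-15:30, 15:45-17:45.
Zubin ∩ Bianca ∩ Carol: 10:00-11:45, 15:45-17:45.
Summing the common windows: 105 + 120 = 225 minutes.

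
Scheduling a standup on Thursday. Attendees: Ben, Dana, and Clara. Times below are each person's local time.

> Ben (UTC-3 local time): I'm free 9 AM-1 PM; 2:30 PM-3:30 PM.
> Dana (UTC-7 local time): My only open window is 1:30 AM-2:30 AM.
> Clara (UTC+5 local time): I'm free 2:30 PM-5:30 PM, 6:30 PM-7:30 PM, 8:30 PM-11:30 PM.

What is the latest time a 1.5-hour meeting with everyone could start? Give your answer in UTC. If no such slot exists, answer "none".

Ben in UTC: 12:00-16:00, 17:30-18:30 (add 3h to convert from UTC-3).
Dana in UTC: 08:30-09:30 (add 7h to convert from UTC-7).
Clara in UTC: 09:30-12:30, 13:30-14:30, 15:30-18:30 (subtract 5h to convert from UTC+5).
Ben ∩ Dana: ∅.
Ben ∩ Dana ∩ Clara: ∅.
There is no time when everyone is free.
No common window is at least 90 minutes long.

none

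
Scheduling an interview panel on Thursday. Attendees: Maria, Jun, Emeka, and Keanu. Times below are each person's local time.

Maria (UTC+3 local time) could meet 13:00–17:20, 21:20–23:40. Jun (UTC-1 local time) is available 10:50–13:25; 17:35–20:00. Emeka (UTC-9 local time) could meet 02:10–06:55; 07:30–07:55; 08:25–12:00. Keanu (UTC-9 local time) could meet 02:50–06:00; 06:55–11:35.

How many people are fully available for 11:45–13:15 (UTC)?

Maria in UTC: 10:00-14:20, 18:20-20:40 (subtract 3h to convert from UTC+3).
Jun in UTC: 11:50-14:25, 18:35-21:00 (add 1h to convert from UTC-1).
Emeka in UTC: 11:10-15:55, 16:30-16:55, 17:25-21:00 (add 9h to convert from UTC-9).
Keanu in UTC: 11:50-15:00, 15:55-20:35 (add 9h to convert from UTC-9).
Maria and Emeka can make the full 11:45-13:15 slot — that's 2.

2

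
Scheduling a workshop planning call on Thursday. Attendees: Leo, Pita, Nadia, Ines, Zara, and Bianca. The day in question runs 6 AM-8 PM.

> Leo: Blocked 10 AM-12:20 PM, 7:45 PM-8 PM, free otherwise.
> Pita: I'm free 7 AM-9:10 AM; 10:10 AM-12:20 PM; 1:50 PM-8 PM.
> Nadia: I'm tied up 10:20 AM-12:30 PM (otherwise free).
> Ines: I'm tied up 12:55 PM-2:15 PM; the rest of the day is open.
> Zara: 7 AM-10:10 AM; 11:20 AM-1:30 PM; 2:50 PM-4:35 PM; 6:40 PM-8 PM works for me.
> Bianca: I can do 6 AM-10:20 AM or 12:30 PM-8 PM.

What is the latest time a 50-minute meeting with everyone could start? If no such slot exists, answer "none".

18:55

Leo free: 06:00-10:00, 12:20-19:45 (invert busy blocks within the working day).
Pita free: 07:00-09:10, 10:10-12:20, 13:50-20:00.
Nadia free: 06:00-10:20, 12:30-20:00 (invert busy blocks within the working day).
Ines free: 06:00-12:55, 14:15-20:00 (invert busy blocks within the working day).
Zara free: 07:00-10:10, 11:20-13:30, 14:50-16:35, 18:40-20:00.
Bianca free: 06:00-10:20, 12:30-20:00.
Leo ∩ Pita: 07:00-09:10, 13:50-19:45.
Leo ∩ Pita ∩ Nadia: 07:00-09:10, 13:50-19:45.
Leo ∩ Pita ∩ Nadia ∩ Ines: 07:00-09:10, 14:15-19:45.
Leo ∩ Pita ∩ Nadia ∩ Ines ∩ Zara: 07:00-09:10, 14:50-16:35, 18:40-19:45.
Leo ∩ Pita ∩ Nadia ∩ Ines ∩ Zara ∩ Bianca: 07:00-09:10, 14:50-16:35, 18:40-19:45.
The last common window of at least 50 minutes is 18:40-19:45; a 50-minute meeting can start as late as 18:55 and still end by 19:45.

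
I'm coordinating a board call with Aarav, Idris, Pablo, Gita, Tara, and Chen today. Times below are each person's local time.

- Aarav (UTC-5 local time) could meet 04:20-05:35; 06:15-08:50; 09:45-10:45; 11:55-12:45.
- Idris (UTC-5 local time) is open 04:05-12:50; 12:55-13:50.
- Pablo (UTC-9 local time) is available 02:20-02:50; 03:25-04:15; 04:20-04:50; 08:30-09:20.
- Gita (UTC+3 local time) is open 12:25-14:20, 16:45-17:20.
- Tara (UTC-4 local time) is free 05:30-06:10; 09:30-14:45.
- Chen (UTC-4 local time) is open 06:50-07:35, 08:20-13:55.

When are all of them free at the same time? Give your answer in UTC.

13:45-13:50

Aarav in UTC: 09:20-10:35, 11:15-13:50, 14:45-15:45, 16:55-17:45 (add 5h to convert from UTC-5).
Idris in UTC: 09:05-17:50, 17:55-18:50 (add 5h to convert from UTC-5).
Pablo in UTC: 11:20-11:50, 12:25-13:15, 13:20-13:50, 17:30-18:20 (add 9h to convert from UTC-9).
Gita in UTC: 09:25-11:20, 13:45-14:20 (subtract 3h to convert from UTC+3).
Tara in UTC: 09:30-10:10, 13:30-18:45 (add 4h to convert from UTC-4).
Chen in UTC: 10:50-11:35, 12:20-17:55 (add 4h to convert from UTC-4).
Aarav ∩ Idris: 09:20-10:35, 11:15-13:50, 14:45-15:45, 16:55-17:45.
Aarav ∩ Idris ∩ Pablo: 11:20-11:50, 12:25-13:15, 13:20-13:50, 17:30-17:45.
Aarav ∩ Idris ∩ Pablo ∩ Gita: 13:45-13:50.
Aarav ∩ Idris ∩ Pablo ∩ Gita ∩ Tara: 13:45-13:50.
Aarav ∩ Idris ∩ Pablo ∩ Gita ∩ Tara ∩ Chen: 13:45-13:50.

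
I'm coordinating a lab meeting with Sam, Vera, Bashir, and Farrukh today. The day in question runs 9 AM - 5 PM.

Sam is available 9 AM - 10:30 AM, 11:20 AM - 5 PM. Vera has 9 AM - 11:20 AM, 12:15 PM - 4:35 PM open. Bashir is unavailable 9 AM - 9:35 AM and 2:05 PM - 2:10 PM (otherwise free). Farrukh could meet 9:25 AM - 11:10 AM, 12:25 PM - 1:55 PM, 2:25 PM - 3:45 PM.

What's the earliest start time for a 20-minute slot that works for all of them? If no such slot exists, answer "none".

09:35

Sam free: 09:00-10:30, 11:20-17:00.
Vera free: 09:00-11:20, 12:15-16:35.
Bashir free: 09:35-14:05, 14:10-17:00 (invert busy blocks within the working day).
Farrukh free: 09:25-11:10, 12:25-13:55, 14:25-15:45.
Sam ∩ Vera: 09:00-10:30, 12:15-16:35.
Sam ∩ Vera ∩ Bashir: 09:35-10:30, 12:15-14:05, 14:10-16:35.
Sam ∩ Vera ∩ Bashir ∩ Farrukh: 09:35-10:30, 12:25-13:55, 14:25-15:45.
The first common window of at least 20 minutes is 09:35-10:30, so the earliest start is 09:35.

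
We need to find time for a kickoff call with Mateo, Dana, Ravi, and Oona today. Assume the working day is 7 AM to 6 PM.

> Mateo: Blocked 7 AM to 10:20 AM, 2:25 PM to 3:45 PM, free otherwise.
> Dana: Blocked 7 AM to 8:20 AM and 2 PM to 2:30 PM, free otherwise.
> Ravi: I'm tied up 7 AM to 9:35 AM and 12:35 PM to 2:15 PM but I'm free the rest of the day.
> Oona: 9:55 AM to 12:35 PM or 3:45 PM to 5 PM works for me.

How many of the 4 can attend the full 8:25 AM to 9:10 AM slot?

1

Mateo free: 10:20-14:25, 15:45-18:00 (invert busy blocks within the working day).
Dana free: 08:20-14:00, 14:30-18:00 (invert busy blocks within the working day).
Ravi free: 09:35-12:35, 14:15-18:00 (invert busy blocks within the working day).
Oona free: 09:55-12:35, 15:45-17:00.
Dana can make the full 08:25-09:10 slot — that's 1.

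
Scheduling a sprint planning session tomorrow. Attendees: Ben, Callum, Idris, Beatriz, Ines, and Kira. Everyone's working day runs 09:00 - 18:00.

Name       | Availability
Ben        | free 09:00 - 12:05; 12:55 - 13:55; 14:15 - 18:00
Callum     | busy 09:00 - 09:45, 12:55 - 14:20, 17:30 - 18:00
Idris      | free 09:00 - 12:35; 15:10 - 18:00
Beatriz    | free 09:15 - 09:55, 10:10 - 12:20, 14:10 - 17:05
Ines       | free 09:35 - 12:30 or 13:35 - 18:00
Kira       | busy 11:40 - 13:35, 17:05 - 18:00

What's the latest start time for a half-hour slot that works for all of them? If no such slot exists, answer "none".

16:35

Ben free: 09:00-12:05, 12:55-13:55, 14:15-18:00.
Callum free: 09:45-12:55, 14:20-17:30 (invert busy blocks within the working day).
Idris free: 09:00-12:35, 15:10-18:00.
Beatriz free: 09:15-09:55, 10:10-12:20, 14:10-17:05.
Ines free: 09:35-12:30, 13:35-18:00.
Kira free: 09:00-11:40, 13:35-17:05 (invert busy blocks within the working day).
Ben ∩ Callum: 09:45-12:05, 14:20-17:30.
Ben ∩ Callum ∩ Idris: 09:45-12:05, 15:10-17:30.
Ben ∩ Callum ∩ Idris ∩ Beatriz: 09:45-09:55, 10:10-12:05, 15:10-17:05.
Ben ∩ Callum ∩ Idris ∩ Beatriz ∩ Ines: 09:45-09:55, 10:10-12:05, 15:10-17:05.
Ben ∩ Callum ∩ Idris ∩ Beatriz ∩ Ines ∩ Kira: 09:45-09:55, 10:10-11:40, 15:10-17:05.
So the common availability across everyone is 09:45-09:55, 10:10-11:40, 15:10-17:05.
The last common window of at least 30 minutes is 15:10-17:05; a 30-minute meeting can start as late as 16:35 and still end by 17:05.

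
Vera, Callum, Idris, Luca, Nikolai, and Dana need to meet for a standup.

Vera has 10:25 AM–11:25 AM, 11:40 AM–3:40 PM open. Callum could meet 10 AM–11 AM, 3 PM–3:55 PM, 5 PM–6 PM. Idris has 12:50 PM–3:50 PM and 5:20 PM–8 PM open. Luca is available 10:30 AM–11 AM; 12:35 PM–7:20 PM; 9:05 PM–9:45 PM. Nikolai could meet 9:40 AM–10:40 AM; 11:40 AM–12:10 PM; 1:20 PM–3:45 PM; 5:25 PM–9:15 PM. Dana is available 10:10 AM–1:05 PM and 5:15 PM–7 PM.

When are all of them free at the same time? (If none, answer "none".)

none

Vera ∩ Callum: 10:25-11:00, 15:00-15:40.
Vera ∩ Callum ∩ Idris: 15:00-15:40.
Vera ∩ Callum ∩ Idris ∩ Luca: 15:00-15:40.
Vera ∩ Callum ∩ Idris ∩ Luca ∩ Nikolai: 15:00-15:40.
Vera ∩ Callum ∩ Idris ∩ Luca ∩ Nikolai ∩ Dana: ∅.
There is no time when everyone is free.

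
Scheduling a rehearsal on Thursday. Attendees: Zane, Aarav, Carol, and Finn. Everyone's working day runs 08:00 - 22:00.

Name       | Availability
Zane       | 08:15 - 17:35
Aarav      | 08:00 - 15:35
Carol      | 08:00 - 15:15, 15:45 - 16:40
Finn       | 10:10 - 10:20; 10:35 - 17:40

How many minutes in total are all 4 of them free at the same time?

290

Zane ∩ Aarav: 08:15-15:35.
Zane ∩ Aarav ∩ Carol: 08:15-15:15.
Zane ∩ Aarav ∩ Carol ∩ Finn: 10:10-10:20, 10:35-15:15.
Summing the common windows: 10 + 280 = 290 minutes.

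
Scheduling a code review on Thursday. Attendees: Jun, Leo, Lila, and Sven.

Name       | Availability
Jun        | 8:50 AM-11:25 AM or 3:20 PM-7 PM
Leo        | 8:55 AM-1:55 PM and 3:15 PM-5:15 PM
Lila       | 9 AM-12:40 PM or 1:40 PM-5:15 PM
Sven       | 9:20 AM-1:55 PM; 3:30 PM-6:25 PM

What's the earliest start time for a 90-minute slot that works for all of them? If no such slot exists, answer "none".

Jun ∩ Leo: 08:55-11:25, 15:20-17:15.
Jun ∩ Leo ∩ Lila: 09:00-11:25, 15:20-17:15.
Jun ∩ Leo ∩ Lila ∩ Sven: 09:20-11:25, 15:30-17:15.
The first common window of at least 90 minutes is 09:20-11:25, so the earliest start is 09:20.

09:20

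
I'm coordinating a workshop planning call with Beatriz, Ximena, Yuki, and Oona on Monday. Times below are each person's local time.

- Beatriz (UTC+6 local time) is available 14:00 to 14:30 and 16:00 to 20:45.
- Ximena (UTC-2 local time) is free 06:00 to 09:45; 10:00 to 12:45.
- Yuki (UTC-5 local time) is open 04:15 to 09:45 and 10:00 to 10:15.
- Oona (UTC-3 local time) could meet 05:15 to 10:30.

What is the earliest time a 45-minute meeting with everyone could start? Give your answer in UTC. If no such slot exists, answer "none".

Beatriz in UTC: 08:00-08:30, 10:00-14:45 (subtract 6h to convert from UTC+6).
Ximena in UTC: 08:00-11:45, 12:00-14:45 (add 2h to convert from UTC-2).
Yuki in UTC: 09:15-14:45, 15:00-15:15 (add 5h to convert from UTC-5).
Oona in UTC: 08:15-13:30 (add 3h to convert from UTC-3).
Beatriz ∩ Ximena: 08:00-08:30, 10:00-11:45, 12:00-14:45.
Beatriz ∩ Ximena ∩ Yuki: 10:00-11:45, 12:00-14:45.
Beatriz ∩ Ximena ∩ Yuki ∩ Oona: 10:00-11:45, 12:00-13:30.
The first common window of at least 45 minutes is 10:00-11:45, so the earliest start is 10:00.

10:00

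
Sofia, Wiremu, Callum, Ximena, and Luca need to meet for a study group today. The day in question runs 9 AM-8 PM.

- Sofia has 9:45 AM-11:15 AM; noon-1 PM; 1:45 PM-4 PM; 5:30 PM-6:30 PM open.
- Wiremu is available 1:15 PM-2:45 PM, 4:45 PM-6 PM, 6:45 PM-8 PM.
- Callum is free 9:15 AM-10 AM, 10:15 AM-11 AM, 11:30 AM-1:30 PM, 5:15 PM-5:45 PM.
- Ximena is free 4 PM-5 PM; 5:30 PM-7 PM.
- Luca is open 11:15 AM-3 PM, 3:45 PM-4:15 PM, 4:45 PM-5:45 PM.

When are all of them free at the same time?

Sofia ∩ Wiremu: 13:45-14:45, 17:30-18:00.
Sofia ∩ Wiremu ∩ Callum: 17:30-17:45.
Sofia ∩ Wiremu ∩ Callum ∩ Ximena: 17:30-17:45.
Sofia ∩ Wiremu ∩ Callum ∩ Ximena ∩ Luca: 17:30-17:45.
So the common availability across everyone is 17:30-17:45.

17:30-17:45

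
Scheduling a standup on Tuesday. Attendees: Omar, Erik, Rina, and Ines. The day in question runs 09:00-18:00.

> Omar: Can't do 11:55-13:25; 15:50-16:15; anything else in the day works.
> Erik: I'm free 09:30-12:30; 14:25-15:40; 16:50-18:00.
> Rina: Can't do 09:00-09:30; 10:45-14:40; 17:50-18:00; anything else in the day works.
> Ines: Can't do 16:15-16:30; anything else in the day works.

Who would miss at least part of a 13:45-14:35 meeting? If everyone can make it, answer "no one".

Omar free: 09:00-11:55, 13:25-15:50, 16:15-18:00 (invert busy blocks within the working day).
Erik free: 09:30-12:30, 14:25-15:40, 16:50-18:00.
Rina free: 09:30-10:45, 14:40-17:50 (invert busy blocks within the working day).
Ines free: 09:00-16:15, 16:30-18:00 (invert busy blocks within the working day).
Omar: free for 13:45-14:35. Erik: not fully free for 13:45-14:35. Rina: not fully free for 13:45-14:35. Ines: free for 13:45-14:35.

Erik, Rina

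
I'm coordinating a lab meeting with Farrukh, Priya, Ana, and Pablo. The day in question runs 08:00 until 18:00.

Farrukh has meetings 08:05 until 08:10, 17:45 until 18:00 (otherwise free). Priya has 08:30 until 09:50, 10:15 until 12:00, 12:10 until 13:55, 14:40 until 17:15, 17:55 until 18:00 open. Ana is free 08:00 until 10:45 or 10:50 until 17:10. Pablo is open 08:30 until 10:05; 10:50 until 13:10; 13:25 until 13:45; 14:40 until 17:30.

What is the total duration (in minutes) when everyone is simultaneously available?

380

Farrukh free: 08:00-08:05, 08:10-17:45 (invert busy blocks within the working day).
Priya free: 08:30-09:50, 10:15-12:00, 12:10-13:55, 14:40-17:15, 17:55-18:00.
Ana free: 08:00-10:45, 10:50-17:10.
Pablo free: 08:30-10:05, 10:50-13:10, 13:25-13:45, 14:40-17:30.
Farrukh ∩ Priya: 08:30-09:50, 10:15-12:00, 12:10-13:55, 14:40-17:15.
Farrukh ∩ Priya ∩ Ana: 08:30-09:50, 10:15-10:45, 10:50-12:00, 12:10-13:55, 14:40-17:10.
Farrukh ∩ Priya ∩ Ana ∩ Pablo: 08:30-09:50, 10:50-12:00, 12:10-13:10, 13:25-13:45, 14:40-17:10.
Summing the common windows: 80 + 70 + 60 + 20 + 150 = 380 minutes.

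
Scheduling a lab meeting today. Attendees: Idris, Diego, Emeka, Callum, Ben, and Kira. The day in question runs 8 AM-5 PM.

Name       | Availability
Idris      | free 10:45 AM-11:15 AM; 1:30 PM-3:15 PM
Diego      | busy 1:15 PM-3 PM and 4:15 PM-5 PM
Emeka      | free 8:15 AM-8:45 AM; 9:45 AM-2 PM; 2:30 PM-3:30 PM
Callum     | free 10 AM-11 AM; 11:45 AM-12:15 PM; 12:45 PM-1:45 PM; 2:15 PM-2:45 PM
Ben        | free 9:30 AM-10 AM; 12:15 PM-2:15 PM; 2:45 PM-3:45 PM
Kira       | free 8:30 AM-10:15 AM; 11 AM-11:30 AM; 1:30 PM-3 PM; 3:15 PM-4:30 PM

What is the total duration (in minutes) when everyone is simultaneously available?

0

Idris free: 10:45-11:15, 13:30-15:15.
Diego free: 08:00-13:15, 15:00-16:15 (invert busy blocks within the working day).
Emeka free: 08:15-08:45, 09:45-14:00, 14:30-15:30.
Callum free: 10:00-11:00, 11:45-12:15, 12:45-13:45, 14:15-14:45.
Ben free: 09:30-10:00, 12:15-14:15, 14:45-15:45.
Kira free: 08:30-10:15, 11:00-11:30, 13:30-15:00, 15:15-16:30.
Idris ∩ Diego: 10:45-11:15, 15:00-15:15.
Idris ∩ Diego ∩ Emeka: 10:45-11:15, 15:00-15:15.
Idris ∩ Diego ∩ Emeka ∩ Callum: 10:45-11:00.
Idris ∩ Diego ∩ Emeka ∩ Callum ∩ Ben: ∅.
Idris ∩ Diego ∩ Emeka ∩ Callum ∩ Ben ∩ Kira: ∅.
There is no time when everyone is free.
There is no common window, so the total is 0 minutes.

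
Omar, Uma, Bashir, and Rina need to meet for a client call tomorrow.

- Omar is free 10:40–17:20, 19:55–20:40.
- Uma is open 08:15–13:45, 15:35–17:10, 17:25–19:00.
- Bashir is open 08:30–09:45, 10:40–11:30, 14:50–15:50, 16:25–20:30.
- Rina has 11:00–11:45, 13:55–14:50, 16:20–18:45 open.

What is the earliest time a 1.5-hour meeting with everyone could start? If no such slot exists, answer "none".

none

Omar ∩ Uma: 10:40-13:45, 15:35-17:10.
Omar ∩ Uma ∩ Bashir: 10:40-11:30, 15:35-15:50, 16:25-17:10.
Omar ∩ Uma ∩ Bashir ∩ Rina: 11:00-11:30, 16:25-17:10.
Those are the intersection windows.
No common window is at least 90 minutes long.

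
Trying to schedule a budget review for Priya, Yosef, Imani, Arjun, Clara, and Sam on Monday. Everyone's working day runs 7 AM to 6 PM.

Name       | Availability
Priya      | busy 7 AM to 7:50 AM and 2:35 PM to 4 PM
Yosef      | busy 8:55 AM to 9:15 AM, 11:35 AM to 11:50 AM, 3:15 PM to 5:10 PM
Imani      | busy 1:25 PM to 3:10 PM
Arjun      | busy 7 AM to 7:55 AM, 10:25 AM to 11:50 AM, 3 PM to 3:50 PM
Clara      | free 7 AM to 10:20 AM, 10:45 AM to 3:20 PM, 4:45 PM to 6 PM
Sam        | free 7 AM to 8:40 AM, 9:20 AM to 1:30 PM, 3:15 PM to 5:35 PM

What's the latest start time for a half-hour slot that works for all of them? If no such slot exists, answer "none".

12:55

Priya free: 07:50-14:35, 16:00-18:00 (invert busy blocks within the working day).
Yosef free: 07:00-08:55, 09:15-11:35, 11:50-15:15, 17:10-18:00 (invert busy blocks within the working day).
Imani free: 07:00-13:25, 15:10-18:00 (invert busy blocks within the working day).
Arjun free: 07:55-10:25, 11:50-15:00, 15:50-18:00 (invert busy blocks within the working day).
Clara free: 07:00-10:20, 10:45-15:20, 16:45-18:00.
Sam free: 07:00-08:40, 09:20-13:30, 15:15-17:35.
Priya ∩ Yosef: 07:50-08:55, 09:15-11:35, 11:50-14:35, 17:10-18:00.
Priya ∩ Yosef ∩ Imani: 07:50-08:55, 09:15-11:35, 11:50-13:25, 17:10-18:00.
Priya ∩ Yosef ∩ Imani ∩ Arjun: 07:55-08:55, 09:15-10:25, 11:50-13:25, 17:10-18:00.
Priya ∩ Yosef ∩ Imani ∩ Arjun ∩ Clara: 07:55-08:55, 09:15-10:20, 11:50-13:25, 17:10-18:00.
Priya ∩ Yosef ∩ Imani ∩ Arjun ∩ Clara ∩ Sam: 07:55-08:40, 09:20-10:20, 11:50-13:25, 17:10-17:35.
The last common window of at least 30 minutes is 11:50-13:25; a 30-minute meeting can start as late as 12:55 and still end by 13:25.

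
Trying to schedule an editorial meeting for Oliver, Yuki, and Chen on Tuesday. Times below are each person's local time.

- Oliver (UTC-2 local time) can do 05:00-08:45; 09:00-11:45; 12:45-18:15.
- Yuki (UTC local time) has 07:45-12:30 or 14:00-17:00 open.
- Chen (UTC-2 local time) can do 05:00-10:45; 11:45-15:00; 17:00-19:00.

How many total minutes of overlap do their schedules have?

Oliver in UTC: 07:00-10:45, 11:00-13:45, 14:45-20:15 (add 2h to convert from UTC-2).
Yuki in UTC: 07:45-12:30, 14:00-17:00.
Chen in UTC: 07:00-12:45, 13:45-17:00, 19:00-21:00 (add 2h to convert from UTC-2).
Oliver ∩ Yuki: 07:45-10:45, 11:00-12:30, 14:45-17:00.
Oliver ∩ Yuki ∩ Chen: 07:45-10:45, 11:00-12:30, 14:45-17:00.
Summing the common windows: 180 + 90 + 135 = 405 minutes.

405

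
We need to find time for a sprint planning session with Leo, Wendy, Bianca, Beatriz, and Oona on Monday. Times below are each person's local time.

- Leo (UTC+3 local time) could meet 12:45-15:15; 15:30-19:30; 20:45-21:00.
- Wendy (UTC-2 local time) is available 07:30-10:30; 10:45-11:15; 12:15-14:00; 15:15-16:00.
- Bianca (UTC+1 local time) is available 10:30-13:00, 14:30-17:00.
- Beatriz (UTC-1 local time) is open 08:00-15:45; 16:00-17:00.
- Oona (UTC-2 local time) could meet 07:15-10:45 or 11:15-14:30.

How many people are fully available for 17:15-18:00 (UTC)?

2

Leo in UTC: 09:45-12:15, 12:30-16:30, 17:45-18:00 (subtract 3h to convert from UTC+3).
Wendy in UTC: 09:30-12:30, 12:45-13:15, 14:15-16:00, 17:15-18:00 (add 2h to convert from UTC-2).
Bianca in UTC: 09:30-12:00, 13:30-16:00 (subtract 1h to convert from UTC+1).
Beatriz in UTC: 09:00-16:45, 17:00-18:00 (add 1h to convert from UTC-1).
Oona in UTC: 09:15-12:45, 13:15-16:30 (add 2h to convert from UTC-2).
Wendy and Beatriz can make the full 17:15-18:00 slot — that's 2.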